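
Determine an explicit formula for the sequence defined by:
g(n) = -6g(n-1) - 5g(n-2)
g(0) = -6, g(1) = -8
Characteristic equation: x² + 6x + 5 = 0, which factors as (x - (-1))(x - (-5)) = 0.
Roots r₁ = -1, r₂ = -5 (distinct).
General solution: g(n) = A·(-1)^n + B·(-5)^n.
From g(0) = -6: A + B = -6.
From g(1) = -8: -A - 5B = -8.
Solving: A = - \frac{19}{2}, B = \frac{7}{2}.
So g(n) = - \frac{19 \left(-1\right)^{n}}{2} + \frac{7 \left(-5\right)^{n}}{2}.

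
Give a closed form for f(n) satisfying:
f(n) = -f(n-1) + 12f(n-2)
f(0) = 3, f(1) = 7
Characteristic equation: x² + x - 12 = 0, which factors as (x - (-4))(x - (3)) = 0.
Roots r₁ = -4, r₂ = 3 (distinct).
General solution: f(n) = A·(-4)^n + B·(3)^n.
From f(0) = 3: A + B = 3.
From f(1) = 7: -4A + 3B = 7.
Solving: A = \frac{2}{7}, B = \frac{19}{7}.
So f(n) = \frac{2 \left(-4\right)^{n}}{7} + \frac{19 \cdot 3^{n}}{7}.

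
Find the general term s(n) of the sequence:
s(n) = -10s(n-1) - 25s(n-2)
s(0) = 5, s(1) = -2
Characteristic equation: x² + 10x + 25 = 0, which is (x - (-5))².
Repeated root r = -5.
General solution: s(n) = (A + Bn)·(-5)^n.
From s(0) = 5: A = 5.
From s(1) = -2: (A + B)·(-5) = -2 ⇒ B = - \frac{23}{5}.
So s(n) = \left(5 - \frac{23 n}{5}\right) \cdot (-5)^n.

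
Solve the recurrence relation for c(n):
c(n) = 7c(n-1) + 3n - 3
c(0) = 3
First-order linear with linear forcing.
Homogeneous solution: c_h(n) = A·(7)^n.
Try particular c_p(n) = pn + q. Substituting:
  pn + q = 7(p(n-1) + q) + 3n - 3.
Matching the n-coefficient: p = 7p + 3 ⇒ p = - \frac{1}{2}.
Matching constants: q = -7p + 7q - 3 ⇒ q = - \frac{1}{12}.
General: c(n) = A·(7)^n - \frac{n}{2} - \frac{1}{12}.
Apply c(0) = 3: A - \frac{1}{12} = 3 ⇒ A = \frac{37}{12}.
So c(n) = \frac{37 \cdot 7^{n}}{12} - \frac{n}{2} - \frac{1}{12}.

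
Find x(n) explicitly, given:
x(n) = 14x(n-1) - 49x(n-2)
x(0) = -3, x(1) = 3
Characteristic equation: x² - 14x + 49 = 0, which is (x - (7))².
Repeated root r = 7.
General solution: x(n) = (A + Bn)·(7)^n.
From x(0) = -3: A = -3.
From x(1) = 3: (A + B)·(7) = 3 ⇒ B = \frac{24}{7}.
So x(n) = \left(\frac{24 n}{7} - 3\right) \cdot (7)^n.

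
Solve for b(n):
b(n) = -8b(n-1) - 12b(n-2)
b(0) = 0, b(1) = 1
Characteristic equation: x² + 8x + 12 = 0, which factors as (x - (-6))(x - (-2)) = 0.
Roots r₁ = -6, r₂ = -2 (distinct).
General solution: b(n) = A·(-6)^n + B·(-2)^n.
From b(0) = 0: A + B = 0.
From b(1) = 1: -6A - 2B = 1.
Solving: A = - \frac{1}{4}, B = \frac{1}{4}.
So b(n) = \frac{\left(-2\right)^{n}}{4} - \frac{\left(-6\right)^{n}}{4}.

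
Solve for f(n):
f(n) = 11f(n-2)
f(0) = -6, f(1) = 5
Characteristic equation: x² - 11 = 0.
Discriminant Δ = (0)² + 4·(11) = 44.
Roots r₁,₂ = (0 ± √44)/2, so r₁ = \sqrt{11}, r₂ = - \sqrt{11}.
General solution: f(n) = A·r₁^n + B·r₂^n.
From the initial conditions, A + B = -6 and r₁A + r₂B = 5.
Since r₁ - r₂ = √44: A = (5 - (-6)r₂)/√44 = -3 + \frac{5 \sqrt{11}}{22}, and B = -6 - A = -3 - \frac{5 \sqrt{11}}{22}.
So f(n) = \left(-3 + \frac{5 \sqrt{11}}{22}\right)\left(\sqrt{11}\right)^n + \left(-3 - \frac{5 \sqrt{11}}{22}\right)\left(- \sqrt{11}\right)^n.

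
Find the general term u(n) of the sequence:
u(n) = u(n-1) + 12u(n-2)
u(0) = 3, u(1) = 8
Characteristic equation: x² - x - 12 = 0, which factors as (x - (4))(x - (-3)) = 0.
Roots r₁ = 4, r₂ = -3 (distinct).
General solution: u(n) = A·(4)^n + B·(-3)^n.
From u(0) = 3: A + B = 3.
From u(1) = 8: 4A - 3B = 8.
Solving: A = \frac{17}{7}, B = \frac{4}{7}.
So u(n) = \frac{4 \left(-3\right)^{n}}{7} + \frac{17 \cdot 4^{n}}{7}.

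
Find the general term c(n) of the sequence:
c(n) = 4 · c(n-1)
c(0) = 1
Pure geometric recurrence with ratio 4.
By induction c(n) = c(0) · (4)^n = 4^{n}.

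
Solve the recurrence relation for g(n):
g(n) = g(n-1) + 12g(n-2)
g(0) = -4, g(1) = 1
Characteristic equation: x² - x - 12 = 0, which factors as (x - (4))(x - (-3)) = 0.
Roots r₁ = 4, r₂ = -3 (distinct).
General solution: g(n) = A·(4)^n + B·(-3)^n.
From g(0) = -4: A + B = -4.
From g(1) = 1: 4A - 3B = 1.
Solving: A = - \frac{11}{7}, B = - \frac{17}{7}.
So g(n) = - \frac{17 \left(-3\right)^{n}}{7} - \frac{11 \cdot 4^{n}}{7}.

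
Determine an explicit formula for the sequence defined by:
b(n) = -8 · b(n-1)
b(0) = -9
Pure geometric recurrence with ratio -8.
By induction b(n) = b(0) · (-8)^n = - 9 \left(-8\right)^{n}.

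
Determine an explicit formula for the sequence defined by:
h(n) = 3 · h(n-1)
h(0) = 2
Pure geometric recurrence with ratio 3.
By induction h(n) = h(0) · (3)^n = 2 \cdot 3^{n}.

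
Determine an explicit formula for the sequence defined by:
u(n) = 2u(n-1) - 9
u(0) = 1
First-order linear non-homogeneous.
Homogeneous solution: u_h(n) = A·(2)^n.
Try constant particular solution u_p = K: K = 2K - 9 ⇒ K = 9.
General: u(n) = A·(2)^n + 9.
Apply u(0) = 1: A + 9 = 1 ⇒ A = -8.
So u(n) = 9 - 8 \cdot 2^{n}.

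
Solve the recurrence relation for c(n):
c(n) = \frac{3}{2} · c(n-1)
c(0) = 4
Pure geometric recurrence with ratio \frac{3}{2}.
By induction c(n) = c(0) · (\frac{3}{2})^n = 4 \left(\frac{3}{2}\right)^{n}.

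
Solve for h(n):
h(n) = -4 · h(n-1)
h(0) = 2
Pure geometric recurrence with ratio -4.
By induction h(n) = h(0) · (-4)^n = 2 \left(-4\right)^{n}.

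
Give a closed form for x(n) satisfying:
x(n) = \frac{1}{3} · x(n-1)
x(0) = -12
Pure geometric recurrence with ratio \frac{1}{3}.
By induction x(n) = x(0) · (\frac{1}{3})^n = - 12 \cdot 3^{- n}.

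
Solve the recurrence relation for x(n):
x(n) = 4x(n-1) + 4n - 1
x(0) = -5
First-order linear with linear forcing.
Homogeneous solution: x_h(n) = A·(4)^n.
Try particular x_p(n) = pn + q. Substituting:
  pn + q = 4(p(n-1) + q) + 4n - 1.
Matching the n-coefficient: p = 4p + 4 ⇒ p = - \frac{4}{3}.
Matching constants: q = -4p + 4q - 1 ⇒ q = - \frac{13}{9}.
General: x(n) = A·(4)^n - \frac{4 n}{3} - \frac{13}{9}.
Apply x(0) = -5: A - \frac{13}{9} = -5 ⇒ A = - \frac{32}{9}.
So x(n) = - \frac{32 \cdot 4^{n}}{9} - \frac{4 n}{3} - \frac{13}{9}.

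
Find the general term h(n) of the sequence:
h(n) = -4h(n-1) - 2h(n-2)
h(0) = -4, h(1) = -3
Characteristic equation: x² + 4x + 2 = 0.
Discriminant Δ = (-4)² + 4·(-2) = 8.
Roots r₁,₂ = (-4 ± √8)/2, so r₁ = -2 + \sqrt{2}, r₂ = -2 - \sqrt{2}.
General solution: h(n) = A·r₁^n + B·r₂^n.
From the initial conditions, A + B = -4 and r₁A + r₂B = -3.
Since r₁ - r₂ = √8: A = (-3 - (-4)r₂)/√8 = - \frac{11 \sqrt{2}}{4} - 2, and B = -4 - A = -2 + \frac{11 \sqrt{2}}{4}.
So h(n) = \left(- \frac{11 \sqrt{2}}{4} - 2\right)\left(-2 + \sqrt{2}\right)^n + \left(-2 + \frac{11 \sqrt{2}}{4}\right)\left(-2 - \sqrt{2}\right)^n.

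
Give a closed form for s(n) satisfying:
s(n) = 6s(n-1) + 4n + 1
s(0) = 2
First-order linear with linear forcing.
Homogeneous solution: s_h(n) = A·(6)^n.
Try particular s_p(n) = pn + q. Substituting:
  pn + q = 6(p(n-1) + q) + 4n + 1.
Matching the n-coefficient: p = 6p + 4 ⇒ p = - \frac{4}{5}.
Matching constants: q = -6p + 6q + 1 ⇒ q = - \frac{29}{25}.
General: s(n) = A·(6)^n - \frac{4 n}{5} - \frac{29}{25}.
Apply s(0) = 2: A - \frac{29}{25} = 2 ⇒ A = \frac{79}{25}.
So s(n) = \frac{79 \cdot 6^{n}}{25} - \frac{4 n}{5} - \frac{29}{25}.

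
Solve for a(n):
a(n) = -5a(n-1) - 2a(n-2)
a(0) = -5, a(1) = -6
Characteristic equation: x² + 5x + 2 = 0.
Discriminant Δ = (-5)² + 4·(-2) = 17.
Roots r₁,₂ = (-5 ± √17)/2, so r₁ = - \frac{5}{2} + \frac{\sqrt{17}}{2}, r₂ = - \frac{5}{2} - \frac{\sqrt{17}}{2}.
General solution: a(n) = A·r₁^n + B·r₂^n.
From the initial conditions, A + B = -5 and r₁A + r₂B = -6.
Since r₁ - r₂ = √17: A = (-6 - (-5)r₂)/√17 = - \frac{37 \sqrt{17}}{34} - \frac{5}{2}, and B = -5 - A = - \frac{5}{2} + \frac{37 \sqrt{17}}{34}.
So a(n) = \left(- \frac{37 \sqrt{17}}{34} - \frac{5}{2}\right)\left(- \frac{5}{2} + \frac{\sqrt{17}}{2}\right)^n + \left(- \frac{5}{2} + \frac{37 \sqrt{17}}{34}\right)\left(- \frac{5}{2} - \frac{\sqrt{17}}{2}\right)^n.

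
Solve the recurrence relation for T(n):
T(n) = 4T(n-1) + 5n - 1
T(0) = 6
First-order linear with linear forcing.
Homogeneous solution: T_h(n) = A·(4)^n.
Try particular T_p(n) = pn + q. Substituting:
  pn + q = 4(p(n-1) + q) + 5n - 1.
Matching the n-coefficient: p = 4p + 5 ⇒ p = - \frac{5}{3}.
Matching constants: q = -4p + 4q - 1 ⇒ q = - \frac{17}{9}.
General: T(n) = A·(4)^n - \frac{5 n}{3} - \frac{17}{9}.
Apply T(0) = 6: A - \frac{17}{9} = 6 ⇒ A = \frac{71}{9}.
So T(n) = \frac{71 \cdot 4^{n}}{9} - \frac{5 n}{3} - \frac{17}{9}.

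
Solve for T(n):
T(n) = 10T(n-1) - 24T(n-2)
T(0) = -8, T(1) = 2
Characteristic equation: x² - 10x + 24 = 0, which factors as (x - (6))(x - (4)) = 0.
Roots r₁ = 6, r₂ = 4 (distinct).
General solution: T(n) = A·(6)^n + B·(4)^n.
From T(0) = -8: A + B = -8.
From T(1) = 2: 6A + 4B = 2.
Solving: A = 17, B = -25.
So T(n) = - 25 \cdot 4^{n} + 17 \cdot 6^{n}.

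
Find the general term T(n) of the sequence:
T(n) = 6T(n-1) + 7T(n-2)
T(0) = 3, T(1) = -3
Characteristic equation: x² - 6x - 7 = 0, which factors as (x - (7))(x - (-1)) = 0.
Roots r₁ = 7, r₂ = -1 (distinct).
General solution: T(n) = A·(7)^n + B·(-1)^n.
From T(0) = 3: A + B = 3.
From T(1) = -3: 7A - B = -3.
Solving: A = 0, B = 3.
So T(n) = 3 \left(-1\right)^{n}.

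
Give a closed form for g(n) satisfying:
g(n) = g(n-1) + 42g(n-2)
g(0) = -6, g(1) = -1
Characteristic equation: x² - x - 42 = 0, which factors as (x - (7))(x - (-6)) = 0.
Roots r₁ = 7, r₂ = -6 (distinct).
General solution: g(n) = A·(7)^n + B·(-6)^n.
From g(0) = -6: A + B = -6.
From g(1) = -1: 7A - 6B = -1.
Solving: A = - \frac{37}{13}, B = - \frac{41}{13}.
So g(n) = - \frac{41 \left(-6\right)^{n}}{13} - \frac{37 \cdot 7^{n}}{13}.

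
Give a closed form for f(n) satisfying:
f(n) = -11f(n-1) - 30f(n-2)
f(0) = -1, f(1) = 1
Characteristic equation: x² + 11x + 30 = 0, which factors as (x - (-5))(x - (-6)) = 0.
Roots r₁ = -5, r₂ = -6 (distinct).
General solution: f(n) = A·(-5)^n + B·(-6)^n.
From f(0) = -1: A + B = -1.
From f(1) = 1: -5A - 6B = 1.
Solving: A = -5, B = 4.
So f(n) = - 5 \left(-5\right)^{n} + 4 \left(-6\right)^{n}.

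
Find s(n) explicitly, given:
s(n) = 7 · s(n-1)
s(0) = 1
Pure geometric recurrence with ratio 7.
By induction s(n) = s(0) · (7)^n = 7^{n}.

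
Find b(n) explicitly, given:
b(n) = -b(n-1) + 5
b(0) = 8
First-order linear non-homogeneous.
Homogeneous solution: b_h(n) = A·(-1)^n.
Try constant particular solution b_p = K: K = -K + 5 ⇒ K = \frac{5}{2}.
General: b(n) = A·(-1)^n + \frac{5}{2}.
Apply b(0) = 8: A + \frac{5}{2} = 8 ⇒ A = \frac{11}{2}.
So b(n) = \frac{11 \left(-1\right)^{n}}{2} + \frac{5}{2}.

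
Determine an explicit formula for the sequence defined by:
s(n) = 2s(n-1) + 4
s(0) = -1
First-order linear non-homogeneous.
Homogeneous solution: s_h(n) = A·(2)^n.
Try constant particular solution s_p = K: K = 2K + 4 ⇒ K = -4.
General: s(n) = A·(2)^n - 4.
Apply s(0) = -1: A - 4 = -1 ⇒ A = 3.
So s(n) = 3 \cdot 2^{n} - 4.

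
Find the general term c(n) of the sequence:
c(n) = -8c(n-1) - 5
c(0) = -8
First-order linear non-homogeneous.
Homogeneous solution: c_h(n) = A·(-8)^n.
Try constant particular solution c_p = K: K = -8K - 5 ⇒ K = - \frac{5}{9}.
General: c(n) = A·(-8)^n - \frac{5}{9}.
Apply c(0) = -8: A - \frac{5}{9} = -8 ⇒ A = - \frac{67}{9}.
So c(n) = - \frac{67 \left(-8\right)^{n}}{9} - \frac{5}{9}.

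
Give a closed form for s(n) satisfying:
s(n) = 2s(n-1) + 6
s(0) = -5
First-order linear non-homogeneous.
Homogeneous solution: s_h(n) = A·(2)^n.
Try constant particular solution s_p = K: K = 2K + 6 ⇒ K = -6.
General: s(n) = A·(2)^n - 6.
Apply s(0) = -5: A - 6 = -5 ⇒ A = 1.
So s(n) = 2^{n} - 6.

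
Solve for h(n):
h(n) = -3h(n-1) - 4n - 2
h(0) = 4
First-order linear with linear forcing.
Homogeneous solution: h_h(n) = A·(-3)^n.
Try particular h_p(n) = pn + q. Substituting:
  pn + q = -3(p(n-1) + q) - 4n - 2.
Matching the n-coefficient: p = -3p - 4 ⇒ p = -1.
Matching constants: q = 3p - 3q - 2 ⇒ q = - \frac{5}{4}.
General: h(n) = A·(-3)^n - n - \frac{5}{4}.
Apply h(0) = 4: A - \frac{5}{4} = 4 ⇒ A = \frac{21}{4}.
So h(n) = \frac{21 \left(-3\right)^{n}}{4} - n - \frac{5}{4}.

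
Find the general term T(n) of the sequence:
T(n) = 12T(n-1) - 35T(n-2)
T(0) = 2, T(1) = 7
Characteristic equation: x² - 12x + 35 = 0, which factors as (x - (7))(x - (5)) = 0.
Roots r₁ = 7, r₂ = 5 (distinct).
General solution: T(n) = A·(7)^n + B·(5)^n.
From T(0) = 2: A + B = 2.
From T(1) = 7: 7A + 5B = 7.
Solving: A = - \frac{3}{2}, B = \frac{7}{2}.
So T(n) = \frac{7 \cdot 5^{n}}{2} - \frac{3 \cdot 7^{n}}{2}.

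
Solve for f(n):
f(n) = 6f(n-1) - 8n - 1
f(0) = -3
First-order linear with linear forcing.
Homogeneous solution: f_h(n) = A·(6)^n.
Try particular f_p(n) = pn + q. Substituting:
  pn + q = 6(p(n-1) + q) - 8n - 1.
Matching the n-coefficient: p = 6p - 8 ⇒ p = \frac{8}{5}.
Matching constants: q = -6p + 6q - 1 ⇒ q = \frac{53}{25}.
General: f(n) = A·(6)^n + \frac{8 n}{5} + \frac{53}{25}.
Apply f(0) = -3: A + \frac{53}{25} = -3 ⇒ A = - \frac{128}{25}.
So f(n) = - \frac{128 \cdot 6^{n}}{25} + \frac{8 n}{5} + \frac{53}{25}.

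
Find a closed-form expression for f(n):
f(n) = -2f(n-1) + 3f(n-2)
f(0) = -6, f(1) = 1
Characteristic equation: x² + 2x - 3 = 0, which factors as (x - (-3))(x - (1)) = 0.
Roots r₁ = -3, r₂ = 1 (distinct).
General solution: f(n) = A·(-3)^n + B·(1)^n.
From f(0) = -6: A + B = -6.
From f(1) = 1: -3A + B = 1.
Solving: A = - \frac{7}{4}, B = - \frac{17}{4}.
So f(n) = - \frac{7 \left(-3\right)^{n}}{4} - \frac{17}{4}.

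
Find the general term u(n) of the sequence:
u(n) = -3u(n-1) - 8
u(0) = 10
First-order linear non-homogeneous.
Homogeneous solution: u_h(n) = A·(-3)^n.
Try constant particular solution u_p = K: K = -3K - 8 ⇒ K = -2.
General: u(n) = A·(-3)^n - 2.
Apply u(0) = 10: A - 2 = 10 ⇒ A = 12.
So u(n) = 12 \left(-3\right)^{n} - 2.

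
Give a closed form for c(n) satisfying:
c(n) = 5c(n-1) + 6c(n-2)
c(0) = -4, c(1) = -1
Characteristic equation: x² - 5x - 6 = 0, which factors as (x - (-1))(x - (6)) = 0.
Roots r₁ = -1, r₂ = 6 (distinct).
General solution: c(n) = A·(-1)^n + B·(6)^n.
From c(0) = -4: A + B = -4.
From c(1) = -1: -A + 6B = -1.
Solving: A = - \frac{23}{7}, B = - \frac{5}{7}.
So c(n) = - \frac{23 \left(-1\right)^{n}}{7} - \frac{5 \cdot 6^{n}}{7}.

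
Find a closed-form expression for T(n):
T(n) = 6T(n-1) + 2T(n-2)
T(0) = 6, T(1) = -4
Characteristic equation: x² - 6x - 2 = 0.
Discriminant Δ = (6)² + 4·(2) = 44.
Roots r₁,₂ = (6 ± √44)/2, so r₁ = 3 + \sqrt{11}, r₂ = 3 - \sqrt{11}.
General solution: T(n) = A·r₁^n + B·r₂^n.
From the initial conditions, A + B = 6 and r₁A + r₂B = -4.
Since r₁ - r₂ = √44: A = (-4 - (6)r₂)/√44 = 3 - \sqrt{11}, and B = 6 - A = 3 + \sqrt{11}.
So T(n) = \left(3 - \sqrt{11}\right)\left(3 + \sqrt{11}\right)^n + \left(3 + \sqrt{11}\right)\left(3 - \sqrt{11}\right)^n.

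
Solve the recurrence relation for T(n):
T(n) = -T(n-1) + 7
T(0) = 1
First-order linear non-homogeneous.
Homogeneous solution: T_h(n) = A·(-1)^n.
Try constant particular solution T_p = K: K = -K + 7 ⇒ K = \frac{7}{2}.
General: T(n) = A·(-1)^n + \frac{7}{2}.
Apply T(0) = 1: A + \frac{7}{2} = 1 ⇒ A = - \frac{5}{2}.
So T(n) = \frac{7}{2} - \frac{5 \left(-1\right)^{n}}{2}.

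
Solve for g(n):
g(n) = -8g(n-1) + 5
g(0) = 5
First-order linear non-homogeneous.
Homogeneous solution: g_h(n) = A·(-8)^n.
Try constant particular solution g_p = K: K = -8K + 5 ⇒ K = \frac{5}{9}.
General: g(n) = A·(-8)^n + \frac{5}{9}.
Apply g(0) = 5: A + \frac{5}{9} = 5 ⇒ A = \frac{40}{9}.
So g(n) = \frac{40 \left(-8\right)^{n}}{9} + \frac{5}{9}.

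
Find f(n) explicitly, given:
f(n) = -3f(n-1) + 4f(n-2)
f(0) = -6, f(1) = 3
Characteristic equation: x² + 3x - 4 = 0, which factors as (x - (-4))(x - (1)) = 0.
Roots r₁ = -4, r₂ = 1 (distinct).
General solution: f(n) = A·(-4)^n + B·(1)^n.
From f(0) = -6: A + B = -6.
From f(1) = 3: -4A + B = 3.
Solving: A = - \frac{9}{5}, B = - \frac{21}{5}.
So f(n) = - \frac{9 \left(-4\right)^{n}}{5} - \frac{21}{5}.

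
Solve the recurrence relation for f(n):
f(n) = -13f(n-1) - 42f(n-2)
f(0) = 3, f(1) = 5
Characteristic equation: x² + 13x + 42 = 0, which factors as (x - (-7))(x - (-6)) = 0.
Roots r₁ = -7, r₂ = -6 (distinct).
General solution: f(n) = A·(-7)^n + B·(-6)^n.
From f(0) = 3: A + B = 3.
From f(1) = 5: -7A - 6B = 5.
Solving: A = -23, B = 26.
So f(n) = 26 \left(-6\right)^{n} - 23 \left(-7\right)^{n}.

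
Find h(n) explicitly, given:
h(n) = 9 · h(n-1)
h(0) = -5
Pure geometric recurrence with ratio 9.
By induction h(n) = h(0) · (9)^n = - 5 \cdot 9^{n}.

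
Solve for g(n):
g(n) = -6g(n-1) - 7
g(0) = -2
First-order linear non-homogeneous.
Homogeneous solution: g_h(n) = A·(-6)^n.
Try constant particular solution g_p = K: K = -6K - 7 ⇒ K = -1.
General: g(n) = A·(-6)^n - 1.
Apply g(0) = -2: A - 1 = -2 ⇒ A = -1.
So g(n) = - \left(-6\right)^{n} - 1.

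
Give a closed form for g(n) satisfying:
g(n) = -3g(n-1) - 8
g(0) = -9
First-order linear non-homogeneous.
Homogeneous solution: g_h(n) = A·(-3)^n.
Try constant particular solution g_p = K: K = -3K - 8 ⇒ K = -2.
General: g(n) = A·(-3)^n - 2.
Apply g(0) = -9: A - 2 = -9 ⇒ A = -7.
So g(n) = - 7 \left(-3\right)^{n} - 2.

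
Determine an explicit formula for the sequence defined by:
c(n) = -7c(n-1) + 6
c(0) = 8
First-order linear non-homogeneous.
Homogeneous solution: c_h(n) = A·(-7)^n.
Try constant particular solution c_p = K: K = -7K + 6 ⇒ K = \frac{3}{4}.
General: c(n) = A·(-7)^n + \frac{3}{4}.
Apply c(0) = 8: A + \frac{3}{4} = 8 ⇒ A = \frac{29}{4}.
So c(n) = \frac{29 \left(-7\right)^{n}}{4} + \frac{3}{4}.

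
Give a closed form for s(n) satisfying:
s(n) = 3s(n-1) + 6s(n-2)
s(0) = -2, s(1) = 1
Characteristic equation: x² - 3x - 6 = 0.
Discriminant Δ = (3)² + 4·(6) = 33.
Roots r₁,₂ = (3 ± √33)/2, so r₁ = \frac{3}{2} + \frac{\sqrt{33}}{2}, r₂ = \frac{3}{2} - \frac{\sqrt{33}}{2}.
General solution: s(n) = A·r₁^n + B·r₂^n.
From the initial conditions, A + B = -2 and r₁A + r₂B = 1.
Since r₁ - r₂ = √33: A = (1 - (-2)r₂)/√33 = -1 + \frac{4 \sqrt{33}}{33}, and B = -2 - A = -1 - \frac{4 \sqrt{33}}{33}.
So s(n) = \left(-1 + \frac{4 \sqrt{33}}{33}\right)\left(\frac{3}{2} + \frac{\sqrt{33}}{2}\right)^n + \left(-1 - \frac{4 \sqrt{33}}{33}\right)\left(\frac{3}{2} - \frac{\sqrt{33}}{2}\right)^n.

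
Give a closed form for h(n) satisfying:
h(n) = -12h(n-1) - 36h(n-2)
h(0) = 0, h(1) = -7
Characteristic equation: x² + 12x + 36 = 0, which is (x - (-6))².
Repeated root r = -6.
General solution: h(n) = (A + Bn)·(-6)^n.
From h(0) = 0: A = 0.
From h(1) = -7: (A + B)·(-6) = -7 ⇒ B = \frac{7}{6}.
So h(n) = \left(\frac{7 n}{6}\right) \cdot (-6)^n.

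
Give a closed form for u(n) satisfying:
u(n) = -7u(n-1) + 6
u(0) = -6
First-order linear non-homogeneous.
Homogeneous solution: u_h(n) = A·(-7)^n.
Try constant particular solution u_p = K: K = -7K + 6 ⇒ K = \frac{3}{4}.
General: u(n) = A·(-7)^n + \frac{3}{4}.
Apply u(0) = -6: A + \frac{3}{4} = -6 ⇒ A = - \frac{27}{4}.
So u(n) = \frac{3}{4} - \frac{27 \left(-7\right)^{n}}{4}.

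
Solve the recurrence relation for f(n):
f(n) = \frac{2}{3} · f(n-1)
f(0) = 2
Pure geometric recurrence with ratio \frac{2}{3}.
By induction f(n) = f(0) · (\frac{2}{3})^n = 2 \left(\frac{2}{3}\right)^{n}.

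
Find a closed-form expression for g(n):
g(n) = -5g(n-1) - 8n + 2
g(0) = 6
First-order linear with linear forcing.
Homogeneous solution: g_h(n) = A·(-5)^n.
Try particular g_p(n) = pn + q. Substituting:
  pn + q = -5(p(n-1) + q) - 8n + 2.
Matching the n-coefficient: p = -5p - 8 ⇒ p = - \frac{4}{3}.
Matching constants: q = 5p - 5q + 2 ⇒ q = - \frac{7}{9}.
General: g(n) = A·(-5)^n - \frac{4 n}{3} - \frac{7}{9}.
Apply g(0) = 6: A - \frac{7}{9} = 6 ⇒ A = \frac{61}{9}.
So g(n) = \frac{61 \left(-5\right)^{n}}{9} - \frac{4 n}{3} - \frac{7}{9}.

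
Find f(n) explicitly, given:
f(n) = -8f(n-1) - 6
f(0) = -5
First-order linear non-homogeneous.
Homogeneous solution: f_h(n) = A·(-8)^n.
Try constant particular solution f_p = K: K = -8K - 6 ⇒ K = - \frac{2}{3}.
General: f(n) = A·(-8)^n - \frac{2}{3}.
Apply f(0) = -5: A - \frac{2}{3} = -5 ⇒ A = - \frac{13}{3}.
So f(n) = - \frac{13 \left(-8\right)^{n}}{3} - \frac{2}{3}.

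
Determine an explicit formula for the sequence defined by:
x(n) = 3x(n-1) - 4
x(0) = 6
First-order linear non-homogeneous.
Homogeneous solution: x_h(n) = A·(3)^n.
Try constant particular solution x_p = K: K = 3K - 4 ⇒ K = 2.
General: x(n) = A·(3)^n + 2.
Apply x(0) = 6: A + 2 = 6 ⇒ A = 4.
So x(n) = 4 \cdot 3^{n} + 2.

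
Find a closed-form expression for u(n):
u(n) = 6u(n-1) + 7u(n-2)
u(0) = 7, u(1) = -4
Characteristic equation: x² - 6x - 7 = 0, which factors as (x - (7))(x - (-1)) = 0.
Roots r₁ = 7, r₂ = -1 (distinct).
General solution: u(n) = A·(7)^n + B·(-1)^n.
From u(0) = 7: A + B = 7.
From u(1) = -4: 7A - B = -4.
Solving: A = \frac{3}{8}, B = \frac{53}{8}.
So u(n) = \frac{53 \left(-1\right)^{n}}{8} + \frac{3 \cdot 7^{n}}{8}.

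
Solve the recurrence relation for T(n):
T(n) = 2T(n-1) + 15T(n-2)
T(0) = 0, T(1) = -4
Characteristic equation: x² - 2x - 15 = 0, which factors as (x - (-3))(x - (5)) = 0.
Roots r₁ = -3, r₂ = 5 (distinct).
General solution: T(n) = A·(-3)^n + B·(5)^n.
From T(0) = 0: A + B = 0.
From T(1) = -4: -3A + 5B = -4.
Solving: A = \frac{1}{2}, B = - \frac{1}{2}.
So T(n) = \frac{\left(-3\right)^{n}}{2} - \frac{5^{n}}{2}.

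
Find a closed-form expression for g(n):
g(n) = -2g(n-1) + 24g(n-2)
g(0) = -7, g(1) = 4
Characteristic equation: x² + 2x - 24 = 0, which factors as (x - (-6))(x - (4)) = 0.
Roots r₁ = -6, r₂ = 4 (distinct).
General solution: g(n) = A·(-6)^n + B·(4)^n.
From g(0) = -7: A + B = -7.
From g(1) = 4: -6A + 4B = 4.
Solving: A = - \frac{16}{5}, B = - \frac{19}{5}.
So g(n) = - \frac{16 \left(-6\right)^{n}}{5} - \frac{19 \cdot 4^{n}}{5}.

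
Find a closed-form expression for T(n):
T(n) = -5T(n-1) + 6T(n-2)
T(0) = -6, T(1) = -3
Characteristic equation: x² + 5x - 6 = 0, which factors as (x - (1))(x - (-6)) = 0.
Roots r₁ = 1, r₂ = -6 (distinct).
General solution: T(n) = A·(1)^n + B·(-6)^n.
From T(0) = -6: A + B = -6.
From T(1) = -3: A - 6B = -3.
Solving: A = - \frac{39}{7}, B = - \frac{3}{7}.
So T(n) = - \frac{3 \left(-6\right)^{n}}{7} - \frac{39}{7}.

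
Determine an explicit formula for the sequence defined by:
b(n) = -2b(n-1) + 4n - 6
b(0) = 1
First-order linear with linear forcing.
Homogeneous solution: b_h(n) = A·(-2)^n.
Try particular b_p(n) = pn + q. Substituting:
  pn + q = -2(p(n-1) + q) + 4n - 6.
Matching the n-coefficient: p = -2p + 4 ⇒ p = \frac{4}{3}.
Matching constants: q = 2p - 2q - 6 ⇒ q = - \frac{10}{9}.
General: b(n) = A·(-2)^n + \frac{4 n}{3} - \frac{10}{9}.
Apply b(0) = 1: A - \frac{10}{9} = 1 ⇒ A = \frac{19}{9}.
So b(n) = \frac{19 \left(-2\right)^{n}}{9} + \frac{4 n}{3} - \frac{10}{9}.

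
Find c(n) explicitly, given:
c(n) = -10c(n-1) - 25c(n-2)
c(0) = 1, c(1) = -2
Characteristic equation: x² + 10x + 25 = 0, which is (x - (-5))².
Repeated root r = -5.
General solution: c(n) = (A + Bn)·(-5)^n.
From c(0) = 1: A = 1.
From c(1) = -2: (A + B)·(-5) = -2 ⇒ B = - \frac{3}{5}.
So c(n) = \left(1 - \frac{3 n}{5}\right) \cdot (-5)^n.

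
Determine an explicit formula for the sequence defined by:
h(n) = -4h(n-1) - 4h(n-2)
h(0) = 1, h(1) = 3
Characteristic equation: x² + 4x + 4 = 0, which is (x - (-2))².
Repeated root r = -2.
General solution: h(n) = (A + Bn)·(-2)^n.
From h(0) = 1: A = 1.
From h(1) = 3: (A + B)·(-2) = 3 ⇒ B = - \frac{5}{2}.
So h(n) = \left(1 - \frac{5 n}{2}\right) \cdot (-2)^n.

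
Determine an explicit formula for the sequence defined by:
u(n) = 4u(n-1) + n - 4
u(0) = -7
First-order linear with linear forcing.
Homogeneous solution: u_h(n) = A·(4)^n.
Try particular u_p(n) = pn + q. Substituting:
  pn + q = 4(p(n-1) + q) + n - 4.
Matching the n-coefficient: p = 4p + 1 ⇒ p = - \frac{1}{3}.
Matching constants: q = -4p + 4q - 4 ⇒ q = \frac{8}{9}.
General: u(n) = A·(4)^n - \frac{n}{3} + \frac{8}{9}.
Apply u(0) = -7: A + \frac{8}{9} = -7 ⇒ A = - \frac{71}{9}.
So u(n) = - \frac{71 \cdot 4^{n}}{9} - \frac{n}{3} + \frac{8}{9}.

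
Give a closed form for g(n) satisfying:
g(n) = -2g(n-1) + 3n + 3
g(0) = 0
First-order linear with linear forcing.
Homogeneous solution: g_h(n) = A·(-2)^n.
Try particular g_p(n) = pn + q. Substituting:
  pn + q = -2(p(n-1) + q) + 3n + 3.
Matching the n-coefficient: p = -2p + 3 ⇒ p = 1.
Matching constants: q = 2p - 2q + 3 ⇒ q = \frac{5}{3}.
General: g(n) = A·(-2)^n + n + \frac{5}{3}.
Apply g(0) = 0: A + \frac{5}{3} = 0 ⇒ A = - \frac{5}{3}.
So g(n) = - \frac{5 \left(-2\right)^{n}}{3} + n + \frac{5}{3}.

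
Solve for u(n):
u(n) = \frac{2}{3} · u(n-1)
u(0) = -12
Pure geometric recurrence with ratio \frac{2}{3}.
By induction u(n) = u(0) · (\frac{2}{3})^n = - 12 \left(\frac{2}{3}\right)^{n}.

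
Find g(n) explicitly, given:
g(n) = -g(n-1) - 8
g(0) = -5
First-order linear non-homogeneous.
Homogeneous solution: g_h(n) = A·(-1)^n.
Try constant particular solution g_p = K: K = -K - 8 ⇒ K = -4.
General: g(n) = A·(-1)^n - 4.
Apply g(0) = -5: A - 4 = -5 ⇒ A = -1.
So g(n) = - \left(-1\right)^{n} - 4.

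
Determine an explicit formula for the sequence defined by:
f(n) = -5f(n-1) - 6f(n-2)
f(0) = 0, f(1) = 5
Characteristic equation: x² + 5x + 6 = 0, which factors as (x - (-2))(x - (-3)) = 0.
Roots r₁ = -2, r₂ = -3 (distinct).
General solution: f(n) = A·(-2)^n + B·(-3)^n.
From f(0) = 0: A + B = 0.
From f(1) = 5: -2A - 3B = 5.
Solving: A = 5, B = -5.
So f(n) = 5 \left(-2\right)^{n} - 5 \left(-3\right)^{n}.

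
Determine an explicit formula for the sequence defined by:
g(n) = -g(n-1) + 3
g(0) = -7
First-order linear non-homogeneous.
Homogeneous solution: g_h(n) = A·(-1)^n.
Try constant particular solution g_p = K: K = -K + 3 ⇒ K = \frac{3}{2}.
General: g(n) = A·(-1)^n + \frac{3}{2}.
Apply g(0) = -7: A + \frac{3}{2} = -7 ⇒ A = - \frac{17}{2}.
So g(n) = \frac{3}{2} - \frac{17 \left(-1\right)^{n}}{2}.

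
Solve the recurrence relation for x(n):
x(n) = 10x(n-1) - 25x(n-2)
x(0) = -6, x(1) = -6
Characteristic equation: x² - 10x + 25 = 0, which is (x - (5))².
Repeated root r = 5.
General solution: x(n) = (A + Bn)·(5)^n.
From x(0) = -6: A = -6.
From x(1) = -6: (A + B)·(5) = -6 ⇒ B = \frac{24}{5}.
So x(n) = \left(\frac{24 n}{5} - 6\right) \cdot (5)^n.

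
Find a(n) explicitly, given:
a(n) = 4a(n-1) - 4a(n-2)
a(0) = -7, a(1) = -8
Characteristic equation: x² - 4x + 4 = 0, which is (x - (2))².
Repeated root r = 2.
General solution: a(n) = (A + Bn)·(2)^n.
From a(0) = -7: A = -7.
From a(1) = -8: (A + B)·(2) = -8 ⇒ B = 3.
So a(n) = \left(3 n - 7\right) \cdot (2)^n.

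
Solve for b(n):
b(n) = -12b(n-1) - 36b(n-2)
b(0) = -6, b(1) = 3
Characteristic equation: x² + 12x + 36 = 0, which is (x - (-6))².
Repeated root r = -6.
General solution: b(n) = (A + Bn)·(-6)^n.
From b(0) = -6: A = -6.
From b(1) = 3: (A + B)·(-6) = 3 ⇒ B = \frac{11}{2}.
So b(n) = \left(\frac{11 n}{2} - 6\right) \cdot (-6)^n.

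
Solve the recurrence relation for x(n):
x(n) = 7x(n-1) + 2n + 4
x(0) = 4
First-order linear with linear forcing.
Homogeneous solution: x_h(n) = A·(7)^n.
Try particular x_p(n) = pn + q. Substituting:
  pn + q = 7(p(n-1) + q) + 2n + 4.
Matching the n-coefficient: p = 7p + 2 ⇒ p = - \frac{1}{3}.
Matching constants: q = -7p + 7q + 4 ⇒ q = - \frac{19}{18}.
General: x(n) = A·(7)^n - \frac{n}{3} - \frac{19}{18}.
Apply x(0) = 4: A - \frac{19}{18} = 4 ⇒ A = \frac{91}{18}.
So x(n) = \frac{91 \cdot 7^{n}}{18} - \frac{n}{3} - \frac{19}{18}.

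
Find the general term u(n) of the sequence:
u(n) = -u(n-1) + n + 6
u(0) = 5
First-order linear with linear forcing.
Homogeneous solution: u_h(n) = A·(-1)^n.
Try particular u_p(n) = pn + q. Substituting:
  pn + q = -(p(n-1) + q) + n + 6.
Matching the n-coefficient: p = -p + 1 ⇒ p = \frac{1}{2}.
Matching constants: q = p - q + 6 ⇒ q = \frac{13}{4}.
General: u(n) = A·(-1)^n + \frac{n}{2} + \frac{13}{4}.
Apply u(0) = 5: A + \frac{13}{4} = 5 ⇒ A = \frac{7}{4}.
So u(n) = \frac{7 \left(-1\right)^{n}}{4} + \frac{n}{2} + \frac{13}{4}.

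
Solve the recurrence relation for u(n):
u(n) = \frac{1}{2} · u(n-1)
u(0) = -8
Pure geometric recurrence with ratio \frac{1}{2}.
By induction u(n) = u(0) · (\frac{1}{2})^n = - 8 \cdot 2^{- n}.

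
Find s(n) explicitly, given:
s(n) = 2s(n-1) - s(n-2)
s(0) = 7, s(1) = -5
Characteristic equation: x² - 2x + 1 = 0, which is (x - (1))².
Repeated root r = 1.
General solution: s(n) = (A + Bn)·(1)^n.
From s(0) = 7: A = 7.
From s(1) = -5: (A + B)·(1) = -5 ⇒ B = -12.
So s(n) = \left(7 - 12 n\right) \cdot (1)^n.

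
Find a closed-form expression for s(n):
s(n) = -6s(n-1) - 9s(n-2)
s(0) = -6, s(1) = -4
Characteristic equation: x² + 6x + 9 = 0, which is (x - (-3))².
Repeated root r = -3.
General solution: s(n) = (A + Bn)·(-3)^n.
From s(0) = -6: A = -6.
From s(1) = -4: (A + B)·(-3) = -4 ⇒ B = \frac{22}{3}.
So s(n) = \left(\frac{22 n}{3} - 6\right) \cdot (-3)^n.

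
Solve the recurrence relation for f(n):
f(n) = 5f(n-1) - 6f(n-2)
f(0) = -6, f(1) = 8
Characteristic equation: x² - 5x + 6 = 0, which factors as (x - (2))(x - (3)) = 0.
Roots r₁ = 2, r₂ = 3 (distinct).
General solution: f(n) = A·(2)^n + B·(3)^n.
From f(0) = -6: A + B = -6.
From f(1) = 8: 2A + 3B = 8.
Solving: A = -26, B = 20.
So f(n) = - 26 \cdot 2^{n} + 20 \cdot 3^{n}.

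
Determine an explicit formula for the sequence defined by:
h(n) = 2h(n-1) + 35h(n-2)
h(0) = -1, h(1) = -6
Characteristic equation: x² - 2x - 35 = 0, which factors as (x - (7))(x - (-5)) = 0.
Roots r₁ = 7, r₂ = -5 (distinct).
General solution: h(n) = A·(7)^n + B·(-5)^n.
From h(0) = -1: A + B = -1.
From h(1) = -6: 7A - 5B = -6.
Solving: A = - \frac{11}{12}, B = - \frac{1}{12}.
So h(n) = - \frac{\left(-5\right)^{n}}{12} - \frac{11 \cdot 7^{n}}{12}.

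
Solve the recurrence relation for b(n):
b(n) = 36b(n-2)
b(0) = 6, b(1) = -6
Characteristic equation: x² - 36 = 0, which factors as (x - (-6))(x - (6)) = 0.
Roots r₁ = -6, r₂ = 6 (distinct).
General solution: b(n) = A·(-6)^n + B·(6)^n.
From b(0) = 6: A + B = 6.
From b(1) = -6: -6A + 6B = -6.
Solving: A = \frac{7}{2}, B = \frac{5}{2}.
So b(n) = \frac{7 \left(-6\right)^{n}}{2} + \frac{5 \cdot 6^{n}}{2}.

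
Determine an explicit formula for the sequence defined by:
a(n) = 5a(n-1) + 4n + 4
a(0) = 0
First-order linear with linear forcing.
Homogeneous solution: a_h(n) = A·(5)^n.
Try particular a_p(n) = pn + q. Substituting:
  pn + q = 5(p(n-1) + q) + 4n + 4.
Matching the n-coefficient: p = 5p + 4 ⇒ p = -1.
Matching constants: q = -5p + 5q + 4 ⇒ q = - \frac{9}{4}.
General: a(n) = A·(5)^n - n - \frac{9}{4}.
Apply a(0) = 0: A - \frac{9}{4} = 0 ⇒ A = \frac{9}{4}.
So a(n) = \frac{9 \cdot 5^{n}}{4} - n - \frac{9}{4}.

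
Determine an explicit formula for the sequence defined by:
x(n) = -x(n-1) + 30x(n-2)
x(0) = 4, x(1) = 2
Characteristic equation: x² + x - 30 = 0, which factors as (x - (5))(x - (-6)) = 0.
Roots r₁ = 5, r₂ = -6 (distinct).
General solution: x(n) = A·(5)^n + B·(-6)^n.
From x(0) = 4: A + B = 4.
From x(1) = 2: 5A - 6B = 2.
Solving: A = \frac{26}{11}, B = \frac{18}{11}.
So x(n) = \frac{18 \left(-6\right)^{n}}{11} + \frac{26 \cdot 5^{n}}{11}.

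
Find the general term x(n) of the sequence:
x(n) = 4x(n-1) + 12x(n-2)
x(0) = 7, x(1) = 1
Characteristic equation: x² - 4x - 12 = 0, which factors as (x - (-2))(x - (6)) = 0.
Roots r₁ = -2, r₂ = 6 (distinct).
General solution: x(n) = A·(-2)^n + B·(6)^n.
From x(0) = 7: A + B = 7.
From x(1) = 1: -2A + 6B = 1.
Solving: A = \frac{41}{8}, B = \frac{15}{8}.
So x(n) = \frac{41 \left(-2\right)^{n}}{8} + \frac{15 \cdot 6^{n}}{8}.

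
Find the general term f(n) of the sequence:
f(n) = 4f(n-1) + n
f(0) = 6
First-order linear with linear forcing.
Homogeneous solution: f_h(n) = A·(4)^n.
Try particular f_p(n) = pn + q. Substituting:
  pn + q = 4(p(n-1) + q) + n.
Matching the n-coefficient: p = 4p + 1 ⇒ p = - \frac{1}{3}.
Matching constants: q = -4p + 4q ⇒ q = - \frac{4}{9}.
General: f(n) = A·(4)^n - \frac{n}{3} - \frac{4}{9}.
Apply f(0) = 6: A - \frac{4}{9} = 6 ⇒ A = \frac{58}{9}.
So f(n) = \frac{58 \cdot 4^{n}}{9} - \frac{n}{3} - \frac{4}{9}.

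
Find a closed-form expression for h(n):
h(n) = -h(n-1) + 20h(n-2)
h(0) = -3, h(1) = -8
Characteristic equation: x² + x - 20 = 0, which factors as (x - (-5))(x - (4)) = 0.
Roots r₁ = -5, r₂ = 4 (distinct).
General solution: h(n) = A·(-5)^n + B·(4)^n.
From h(0) = -3: A + B = -3.
From h(1) = -8: -5A + 4B = -8.
Solving: A = - \frac{4}{9}, B = - \frac{23}{9}.
So h(n) = - \frac{4 \left(-5\right)^{n}}{9} - \frac{23 \cdot 4^{n}}{9}.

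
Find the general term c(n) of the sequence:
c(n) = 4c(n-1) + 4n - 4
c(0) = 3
First-order linear with linear forcing.
Homogeneous solution: c_h(n) = A·(4)^n.
Try particular c_p(n) = pn + q. Substituting:
  pn + q = 4(p(n-1) + q) + 4n - 4.
Matching the n-coefficient: p = 4p + 4 ⇒ p = - \frac{4}{3}.
Matching constants: q = -4p + 4q - 4 ⇒ q = - \frac{4}{9}.
General: c(n) = A·(4)^n - \frac{4 n}{3} - \frac{4}{9}.
Apply c(0) = 3: A - \frac{4}{9} = 3 ⇒ A = \frac{31}{9}.
So c(n) = \frac{31 \cdot 4^{n}}{9} - \frac{4 n}{3} - \frac{4}{9}.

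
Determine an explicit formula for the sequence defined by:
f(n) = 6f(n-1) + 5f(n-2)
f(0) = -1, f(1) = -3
Characteristic equation: x² - 6x - 5 = 0.
Discriminant Δ = (6)² + 4·(5) = 56.
Roots r₁,₂ = (6 ± √56)/2, so r₁ = 3 + \sqrt{14}, r₂ = 3 - \sqrt{14}.
General solution: f(n) = A·r₁^n + B·r₂^n.
From the initial conditions, A + B = -1 and r₁A + r₂B = -3.
Since r₁ - r₂ = √56: A = (-3 - (-1)r₂)/√56 = - \frac{1}{2}, and B = -1 - A = - \frac{1}{2}.
So f(n) = \left(- \frac{1}{2}\right)\left(3 + \sqrt{14}\right)^n + \left(- \frac{1}{2}\right)\left(3 - \sqrt{14}\right)^n.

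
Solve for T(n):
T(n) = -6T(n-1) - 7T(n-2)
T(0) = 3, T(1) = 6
Characteristic equation: x² + 6x + 7 = 0.
Discriminant Δ = (-6)² + 4·(-7) = 8.
Roots r₁,₂ = (-6 ± √8)/2, so r₁ = -3 + \sqrt{2}, r₂ = -3 - \sqrt{2}.
General solution: T(n) = A·r₁^n + B·r₂^n.
From the initial conditions, A + B = 3 and r₁A + r₂B = 6.
Since r₁ - r₂ = √8: A = (6 - (3)r₂)/√8 = \frac{3}{2} + \frac{15 \sqrt{2}}{4}, and B = 3 - A = \frac{3}{2} - \frac{15 \sqrt{2}}{4}.
So T(n) = \left(\frac{3}{2} + \frac{15 \sqrt{2}}{4}\right)\left(-3 + \sqrt{2}\right)^n + \left(\frac{3}{2} - \frac{15 \sqrt{2}}{4}\right)\left(-3 - \sqrt{2}\right)^n.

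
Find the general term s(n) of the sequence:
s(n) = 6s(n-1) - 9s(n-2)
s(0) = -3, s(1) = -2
Characteristic equation: x² - 6x + 9 = 0, which is (x - (3))².
Repeated root r = 3.
General solution: s(n) = (A + Bn)·(3)^n.
From s(0) = -3: A = -3.
From s(1) = -2: (A + B)·(3) = -2 ⇒ B = \frac{7}{3}.
So s(n) = \left(\frac{7 n}{3} - 3\right) \cdot (3)^n.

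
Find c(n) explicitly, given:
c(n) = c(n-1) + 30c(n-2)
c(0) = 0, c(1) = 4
Characteristic equation: x² - x - 30 = 0, which factors as (x - (6))(x - (-5)) = 0.
Roots r₁ = 6, r₂ = -5 (distinct).
General solution: c(n) = A·(6)^n + B·(-5)^n.
From c(0) = 0: A + B = 0.
From c(1) = 4: 6A - 5B = 4.
Solving: A = \frac{4}{11}, B = - \frac{4}{11}.
So c(n) = - \frac{4 \left(-5\right)^{n}}{11} + \frac{4 \cdot 6^{n}}{11}.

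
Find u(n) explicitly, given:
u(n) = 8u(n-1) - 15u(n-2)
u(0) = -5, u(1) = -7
Characteristic equation: x² - 8x + 15 = 0, which factors as (x - (3))(x - (5)) = 0.
Roots r₁ = 3, r₂ = 5 (distinct).
General solution: u(n) = A·(3)^n + B·(5)^n.
From u(0) = -5: A + B = -5.
From u(1) = -7: 3A + 5B = -7.
Solving: A = -9, B = 4.
So u(n) = - 9 \cdot 3^{n} + 4 \cdot 5^{n}.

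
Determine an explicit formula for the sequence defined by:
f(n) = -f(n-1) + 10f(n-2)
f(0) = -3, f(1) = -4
Characteristic equation: x² + x - 10 = 0.
Discriminant Δ = (-1)² + 4·(10) = 41.
Roots r₁,₂ = (-1 ± √41)/2, so r₁ = - \frac{1}{2} + \frac{\sqrt{41}}{2}, r₂ = - \frac{\sqrt{41}}{2} - \frac{1}{2}.
General solution: f(n) = A·r₁^n + B·r₂^n.
From the initial conditions, A + B = -3 and r₁A + r₂B = -4.
Since r₁ - r₂ = √41: A = (-4 - (-3)r₂)/√41 = - \frac{3}{2} - \frac{11 \sqrt{41}}{82}, and B = -3 - A = - \frac{3}{2} + \frac{11 \sqrt{41}}{82}.
So f(n) = \left(- \frac{3}{2} - \frac{11 \sqrt{41}}{82}\right)\left(- \frac{1}{2} + \frac{\sqrt{41}}{2}\right)^n + \left(- \frac{3}{2} + \frac{11 \sqrt{41}}{82}\right)\left(- \frac{\sqrt{41}}{2} - \frac{1}{2}\right)^n.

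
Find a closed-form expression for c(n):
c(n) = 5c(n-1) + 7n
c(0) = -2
First-order linear with linear forcing.
Homogeneous solution: c_h(n) = A·(5)^n.
Try particular c_p(n) = pn + q. Substituting:
  pn + q = 5(p(n-1) + q) + 7n.
Matching the n-coefficient: p = 5p + 7 ⇒ p = - \frac{7}{4}.
Matching constants: q = -5p + 5q ⇒ q = - \frac{35}{16}.
General: c(n) = A·(5)^n - \frac{7 n}{4} - \frac{35}{16}.
Apply c(0) = -2: A - \frac{35}{16} = -2 ⇒ A = \frac{3}{16}.
So c(n) = \frac{3 \cdot 5^{n}}{16} - \frac{7 n}{4} - \frac{35}{16}.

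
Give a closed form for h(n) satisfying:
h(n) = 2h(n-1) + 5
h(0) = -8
First-order linear non-homogeneous.
Homogeneous solution: h_h(n) = A·(2)^n.
Try constant particular solution h_p = K: K = 2K + 5 ⇒ K = -5.
General: h(n) = A·(2)^n - 5.
Apply h(0) = -8: A - 5 = -8 ⇒ A = -3.
So h(n) = - 3 \cdot 2^{n} - 5.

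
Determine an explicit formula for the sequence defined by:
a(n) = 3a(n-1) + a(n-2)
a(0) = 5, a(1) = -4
Characteristic equation: x² - 3x - 1 = 0.
Discriminant Δ = (3)² + 4·(1) = 13.
Roots r₁,₂ = (3 ± √13)/2, so r₁ = \frac{3}{2} + \frac{\sqrt{13}}{2}, r₂ = \frac{3}{2} - \frac{\sqrt{13}}{2}.
General solution: a(n) = A·r₁^n + B·r₂^n.
From the initial conditions, A + B = 5 and r₁A + r₂B = -4.
Since r₁ - r₂ = √13: A = (-4 - (5)r₂)/√13 = \frac{5}{2} - \frac{23 \sqrt{13}}{26}, and B = 5 - A = \frac{5}{2} + \frac{23 \sqrt{13}}{26}.
So a(n) = \left(\frac{5}{2} - \frac{23 \sqrt{13}}{26}\right)\left(\frac{3}{2} + \frac{\sqrt{13}}{2}\right)^n + \left(\frac{5}{2} + \frac{23 \sqrt{13}}{26}\right)\left(\frac{3}{2} - \frac{\sqrt{13}}{2}\right)^n.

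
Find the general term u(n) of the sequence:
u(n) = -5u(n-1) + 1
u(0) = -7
First-order linear non-homogeneous.
Homogeneous solution: u_h(n) = A·(-5)^n.
Try constant particular solution u_p = K: K = -5K + 1 ⇒ K = \frac{1}{6}.
General: u(n) = A·(-5)^n + \frac{1}{6}.
Apply u(0) = -7: A + \frac{1}{6} = -7 ⇒ A = - \frac{43}{6}.
So u(n) = \frac{1}{6} - \frac{43 \left(-5\right)^{n}}{6}.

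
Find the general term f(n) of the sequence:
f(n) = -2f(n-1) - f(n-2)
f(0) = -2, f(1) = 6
Characteristic equation: x² + 2x + 1 = 0, which is (x - (-1))².
Repeated root r = -1.
General solution: f(n) = (A + Bn)·(-1)^n.
From f(0) = -2: A = -2.
From f(1) = 6: (A + B)·(-1) = 6 ⇒ B = -4.
So f(n) = \left(- 4 n - 2\right) \cdot (-1)^n.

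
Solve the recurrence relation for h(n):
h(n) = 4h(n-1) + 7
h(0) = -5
First-order linear non-homogeneous.
Homogeneous solution: h_h(n) = A·(4)^n.
Try constant particular solution h_p = K: K = 4K + 7 ⇒ K = - \frac{7}{3}.
General: h(n) = A·(4)^n - \frac{7}{3}.
Apply h(0) = -5: A - \frac{7}{3} = -5 ⇒ A = - \frac{8}{3}.
So h(n) = - \frac{8 \cdot 4^{n}}{3} - \frac{7}{3}.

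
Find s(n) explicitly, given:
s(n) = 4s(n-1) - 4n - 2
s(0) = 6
First-order linear with linear forcing.
Homogeneous solution: s_h(n) = A·(4)^n.
Try particular s_p(n) = pn + q. Substituting:
  pn + q = 4(p(n-1) + q) - 4n - 2.
Matching the n-coefficient: p = 4p - 4 ⇒ p = \frac{4}{3}.
Matching constants: q = -4p + 4q - 2 ⇒ q = \frac{22}{9}.
General: s(n) = A·(4)^n + \frac{4 n}{3} + \frac{22}{9}.
Apply s(0) = 6: A + \frac{22}{9} = 6 ⇒ A = \frac{32}{9}.
So s(n) = \frac{32 \cdot 4^{n}}{9} + \frac{4 n}{3} + \frac{22}{9}.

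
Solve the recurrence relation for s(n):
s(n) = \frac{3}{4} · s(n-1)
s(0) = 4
Pure geometric recurrence with ratio \frac{3}{4}.
By induction s(n) = s(0) · (\frac{3}{4})^n = 4 \left(\frac{3}{4}\right)^{n}.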